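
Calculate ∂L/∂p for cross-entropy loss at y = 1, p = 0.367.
∂L/∂p = -2.725

∂L/∂p = -y/p + (1-y)/(1-p) = -1/0.367 + 0 = -2.725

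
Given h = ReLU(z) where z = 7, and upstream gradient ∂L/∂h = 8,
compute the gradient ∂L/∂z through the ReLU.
∂L/∂z = 8

h = ReLU(7) = 7
Since z > 0: ∂h/∂z = 1
∂L/∂z = ∂L/∂h · ∂h/∂z = 8 × 1 = 8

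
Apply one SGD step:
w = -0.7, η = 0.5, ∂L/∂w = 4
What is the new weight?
w_new = -2.7

w_new = w - η·∂L/∂w = -0.7 - 0.5×(4) = -0.7 - (2) = -2.7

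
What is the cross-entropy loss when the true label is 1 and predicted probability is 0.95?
L = 0.05129

L = -1·log(0.95) - 0·log(0.05) = -log(0.95) = 0.05129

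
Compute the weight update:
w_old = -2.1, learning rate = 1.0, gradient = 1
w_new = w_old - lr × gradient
w_new = -3.1

w_new = w - η·∂L/∂w = -2.1 - 1.0×(1) = -2.1 - (1) = -3.1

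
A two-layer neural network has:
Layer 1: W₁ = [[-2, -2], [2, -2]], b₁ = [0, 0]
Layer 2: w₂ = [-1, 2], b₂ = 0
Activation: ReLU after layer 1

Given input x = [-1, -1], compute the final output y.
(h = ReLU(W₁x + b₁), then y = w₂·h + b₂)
y = -4

Layer 1 pre-activation: z₁ = [4, 0]
After ReLU: h = [4, 0]
Layer 2 output: y = -1×4 + 2×0 + 0 = -4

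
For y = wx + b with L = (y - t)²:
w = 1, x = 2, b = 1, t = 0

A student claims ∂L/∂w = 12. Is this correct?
Correct

y = (1)(2) + 1 = 3
∂L/∂y = 2(y - t) = 2(3 - 0) = 6
∂y/∂w = x = 2
∂L/∂w = 6 × 2 = 12

Claimed value: 12
Correct: The correct gradient is 12.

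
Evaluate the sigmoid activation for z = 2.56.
0.9282

sigmoid(2.56) = 1/(1 + e^(-2.56)) = 1/(1 + 0.0773) = 0.9282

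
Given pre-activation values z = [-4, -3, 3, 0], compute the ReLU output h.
h = [0, 0, 3, 0]

ReLU applied element-wise: max(0,-4)=0, max(0,-3)=0, max(0,3)=3, max(0,0)=0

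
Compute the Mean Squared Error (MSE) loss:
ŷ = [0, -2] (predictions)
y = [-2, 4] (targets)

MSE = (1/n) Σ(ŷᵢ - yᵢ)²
MSE = 20

MSE = (1/2)((0--2)² + (-2-4)²) = (1/2)(4 + 36) = 20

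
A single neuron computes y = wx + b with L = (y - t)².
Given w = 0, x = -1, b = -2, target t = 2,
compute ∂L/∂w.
∂L/∂w = 8

y = wx + b = (0)(-1) + -2 = -2
∂L/∂y = 2(y - t) = 2(-2 - 2) = -8
∂y/∂w = x = -1
∂L/∂w = ∂L/∂y · ∂y/∂w = -8 × -1 = 8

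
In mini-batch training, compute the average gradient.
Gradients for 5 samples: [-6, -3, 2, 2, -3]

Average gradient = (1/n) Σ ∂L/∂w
Average gradient = -1.6

Average = (1/5)(-6 + -3 + 2 + 2 + -3) = -8/5 = -1.6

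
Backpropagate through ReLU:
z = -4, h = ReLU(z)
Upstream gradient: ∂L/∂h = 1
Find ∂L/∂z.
∂L/∂z = 0

h = ReLU(-4) = 0
Since z < 0: ∂h/∂z = 0
∂L/∂z = ∂L/∂h · ∂h/∂z = 1 × 0 = 0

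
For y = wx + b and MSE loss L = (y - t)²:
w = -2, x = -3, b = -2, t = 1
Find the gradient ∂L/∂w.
∂L/∂w = -18

y = wx + b = (-2)(-3) + -2 = 4
∂L/∂y = 2(y - t) = 2(4 - 1) = 6
∂y/∂w = x = -3
∂L/∂w = ∂L/∂y · ∂y/∂w = 6 × -3 = -18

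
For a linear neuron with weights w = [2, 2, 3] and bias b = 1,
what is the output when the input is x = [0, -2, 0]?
y = -3

y = (2)(0) + (2)(-2) + (3)(0) + 1 = -3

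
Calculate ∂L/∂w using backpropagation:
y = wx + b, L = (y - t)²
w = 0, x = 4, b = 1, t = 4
∂L/∂w = -24

y = wx + b = (0)(4) + 1 = 1
∂L/∂y = 2(y - t) = 2(1 - 4) = -6
∂y/∂w = x = 4
∂L/∂w = ∂L/∂y · ∂y/∂w = -6 × 4 = -24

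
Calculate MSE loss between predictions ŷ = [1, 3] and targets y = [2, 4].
MSE = 1

MSE = (1/2)((1-2)² + (3-4)²) = (1/2)(1 + 1) = 1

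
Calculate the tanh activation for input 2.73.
0.9915

tanh(2.73) = (e^(2.73) - e^(-2.73))/(e^(2.73) + e^(-2.73)) = 0.9915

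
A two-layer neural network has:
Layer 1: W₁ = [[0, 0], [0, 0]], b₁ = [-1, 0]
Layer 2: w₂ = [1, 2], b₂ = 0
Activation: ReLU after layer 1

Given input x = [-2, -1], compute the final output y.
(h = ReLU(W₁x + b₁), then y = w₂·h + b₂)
y = 0

Layer 1 pre-activation: z₁ = [-1, 0]
After ReLU: h = [0, 0]
Layer 2 output: y = 1×0 + 2×0 + 0 = 0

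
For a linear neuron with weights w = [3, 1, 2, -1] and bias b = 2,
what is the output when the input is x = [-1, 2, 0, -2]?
y = 3

y = (3)(-1) + (1)(2) + (2)(0) + (-1)(-2) + 2 = 3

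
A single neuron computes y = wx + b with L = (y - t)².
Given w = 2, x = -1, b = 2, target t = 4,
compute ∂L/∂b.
∂L/∂b = -8

y = wx + b = (2)(-1) + 2 = 0
∂L/∂y = 2(y - t) = 2(0 - 4) = -8
∂y/∂b = 1
∂L/∂b = ∂L/∂y · ∂y/∂b = -8 × 1 = -8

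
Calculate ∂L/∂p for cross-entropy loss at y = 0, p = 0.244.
∂L/∂p = 1.323

∂L/∂p = -y/p + (1-y)/(1-p) = 0 + 1/0.756 = 1.323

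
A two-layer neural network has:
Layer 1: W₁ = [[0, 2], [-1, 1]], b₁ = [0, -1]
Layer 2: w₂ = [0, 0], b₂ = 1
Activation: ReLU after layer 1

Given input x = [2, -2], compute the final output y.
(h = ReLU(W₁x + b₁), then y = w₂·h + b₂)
y = 1

Layer 1 pre-activation: z₁ = [-4, -5]
After ReLU: h = [0, 0]
Layer 2 output: y = 0×0 + 0×0 + 1 = 1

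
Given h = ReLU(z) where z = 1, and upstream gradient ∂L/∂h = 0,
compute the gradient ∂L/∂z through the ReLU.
∂L/∂z = 0

h = ReLU(1) = 1
Since z > 0: ∂h/∂z = 1
∂L/∂z = ∂L/∂h · ∂h/∂z = 0 × 1 = 0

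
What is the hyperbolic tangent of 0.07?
0.06989

tanh(0.07) = (e^(0.07) - e^(-0.07))/(e^(0.07) + e^(-0.07)) = 0.06989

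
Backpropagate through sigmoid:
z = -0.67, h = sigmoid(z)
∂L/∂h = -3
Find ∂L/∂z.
∂L/∂z = -0.6718

σ(-0.67) = 0.3385
σ'(-0.67) = σ(-0.67)(1 - σ(-0.67)) = 0.3385 × 0.6615 = 0.2239
∂L/∂z = ∂L/∂h · σ'(z) = -3 × 0.2239 = -0.6718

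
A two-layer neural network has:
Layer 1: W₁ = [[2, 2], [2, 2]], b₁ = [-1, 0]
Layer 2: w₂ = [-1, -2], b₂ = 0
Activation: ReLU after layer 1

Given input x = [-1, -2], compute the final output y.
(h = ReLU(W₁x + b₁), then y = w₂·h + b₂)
y = 0

Layer 1 pre-activation: z₁ = [-7, -6]
After ReLU: h = [0, 0]
Layer 2 output: y = -1×0 + -2×0 + 0 = 0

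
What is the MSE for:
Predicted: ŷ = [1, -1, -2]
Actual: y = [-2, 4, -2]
MSE = 11.33

MSE = (1/3)((1--2)² + (-1-4)² + (-2--2)²) = (1/3)(9 + 25 + 0) = 11.33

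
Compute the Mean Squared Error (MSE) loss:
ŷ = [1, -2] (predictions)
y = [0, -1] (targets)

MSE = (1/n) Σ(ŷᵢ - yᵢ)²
MSE = 1

MSE = (1/2)((1-0)² + (-2--1)²) = (1/2)(1 + 1) = 1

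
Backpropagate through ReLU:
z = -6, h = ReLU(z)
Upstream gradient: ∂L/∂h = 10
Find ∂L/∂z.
∂L/∂z = 0

h = ReLU(-6) = 0
Since z < 0: ∂h/∂z = 0
∂L/∂z = ∂L/∂h · ∂h/∂z = 10 × 0 = 0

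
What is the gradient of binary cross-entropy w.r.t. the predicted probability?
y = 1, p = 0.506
∂L/∂p = -1.976

∂L/∂p = -y/p + (1-y)/(1-p) = -1/0.506 + 0 = -1.976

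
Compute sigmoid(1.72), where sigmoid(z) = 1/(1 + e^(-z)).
0.8481

sigmoid(1.72) = 1/(1 + e^(-1.72)) = 1/(1 + 0.1791) = 0.8481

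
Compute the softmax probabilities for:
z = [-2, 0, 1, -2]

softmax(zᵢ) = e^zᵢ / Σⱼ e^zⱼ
p = [0.0339, 0.2507, 0.6815, 0.0339]

exp(z) = [0.1353, 1, 2.718, 0.1353]
Sum = 3.989
p = [0.0339, 0.2507, 0.6815, 0.0339]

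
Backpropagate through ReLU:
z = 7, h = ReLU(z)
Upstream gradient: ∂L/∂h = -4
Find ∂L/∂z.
∂L/∂z = -4

h = ReLU(7) = 7
Since z > 0: ∂h/∂z = 1
∂L/∂z = ∂L/∂h · ∂h/∂z = -4 × 1 = -4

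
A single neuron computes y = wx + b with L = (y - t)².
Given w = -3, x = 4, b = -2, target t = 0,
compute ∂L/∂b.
∂L/∂b = -28

y = wx + b = (-3)(4) + -2 = -14
∂L/∂y = 2(y - t) = 2(-14 - 0) = -28
∂y/∂b = 1
∂L/∂b = ∂L/∂y · ∂y/∂b = -28 × 1 = -28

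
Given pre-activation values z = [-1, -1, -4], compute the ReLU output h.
h = [0, 0, 0]

ReLU applied element-wise: max(0,-1)=0, max(0,-1)=0, max(0,-4)=0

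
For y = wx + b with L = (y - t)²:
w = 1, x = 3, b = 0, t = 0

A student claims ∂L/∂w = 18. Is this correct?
Correct

y = (1)(3) + 0 = 3
∂L/∂y = 2(y - t) = 2(3 - 0) = 6
∂y/∂w = x = 3
∂L/∂w = 6 × 3 = 18

Claimed value: 18
Correct: The correct gradient is 18.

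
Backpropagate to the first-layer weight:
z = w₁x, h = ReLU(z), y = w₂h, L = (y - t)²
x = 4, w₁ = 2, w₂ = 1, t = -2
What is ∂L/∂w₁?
∂L/∂w₁ = 80

Forward pass:
z = w₁x = 2×4 = 8
h = ReLU(8) = 8
y = w₂h = 1×8 = 8

Backward pass:
∂L/∂y = 2(y - t) = 2(8 - -2) = 20
∂y/∂h = w₂ = 1
∂h/∂z = 1 (ReLU derivative)
∂z/∂w₁ = x = 4

∂L/∂w₁ = 20 × 1 × 1 × 4 = 80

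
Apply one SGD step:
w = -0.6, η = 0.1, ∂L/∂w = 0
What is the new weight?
w_new = -0.6

w_new = w - η·∂L/∂w = -0.6 - 0.1×(0) = -0.6 - (0) = -0.6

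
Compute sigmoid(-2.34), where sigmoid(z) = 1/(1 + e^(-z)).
0.08786

sigmoid(-2.34) = 1/(1 + e^(2.34)) = 1/(1 + 10.38) = 0.08786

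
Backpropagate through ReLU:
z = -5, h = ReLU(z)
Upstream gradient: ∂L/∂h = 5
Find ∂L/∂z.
∂L/∂z = 0

h = ReLU(-5) = 0
Since z < 0: ∂h/∂z = 0
∂L/∂z = ∂L/∂h · ∂h/∂z = 5 × 0 = 0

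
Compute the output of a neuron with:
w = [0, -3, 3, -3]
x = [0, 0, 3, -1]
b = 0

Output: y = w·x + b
y = 12

y = (0)(0) + (-3)(0) + (3)(3) + (-3)(-1) + 0 = 12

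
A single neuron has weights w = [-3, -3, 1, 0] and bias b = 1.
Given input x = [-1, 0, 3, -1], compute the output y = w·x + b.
y = 7

y = (-3)(-1) + (-3)(0) + (1)(3) + (0)(-1) + 1 = 7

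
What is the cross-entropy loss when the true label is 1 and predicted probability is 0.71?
L = 0.3425

L = -1·log(0.71) - 0·log(0.29) = -log(0.71) = 0.3425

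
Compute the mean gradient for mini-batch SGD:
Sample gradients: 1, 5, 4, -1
Average gradient = 2.25

Average = (1/4)(1 + 5 + 4 + -1) = 9/4 = 2.25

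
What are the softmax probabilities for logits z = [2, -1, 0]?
p = [0.8438, 0.042, 0.1142]

exp(z) = [7.389, 0.3679, 1]
Sum = 8.757
p = [0.8438, 0.042, 0.1142]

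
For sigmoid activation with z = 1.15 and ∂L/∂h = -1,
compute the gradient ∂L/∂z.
∂L/∂z = -0.1827

σ(1.15) = 0.7595
σ'(1.15) = σ(1.15)(1 - σ(1.15)) = 0.7595 × 0.2405 = 0.1827
∂L/∂z = ∂L/∂h · σ'(z) = -1 × 0.1827 = -0.1827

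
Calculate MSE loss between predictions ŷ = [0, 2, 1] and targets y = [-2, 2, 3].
MSE = 2.667

MSE = (1/3)((0--2)² + (2-2)² + (1-3)²) = (1/3)(4 + 0 + 4) = 2.667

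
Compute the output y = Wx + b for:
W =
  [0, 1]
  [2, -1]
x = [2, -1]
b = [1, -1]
y = [0, 4]

Wx = [0×2 + 1×-1, 2×2 + -1×-1]
   = [-1, 5]
y = Wx + b = [-1 + 1, 5 + -1] = [0, 4]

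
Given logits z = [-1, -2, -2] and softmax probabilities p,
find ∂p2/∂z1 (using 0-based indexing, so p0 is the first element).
∂p2/∂z1 = -0.04492

p = softmax(z) = [0.5761, 0.2119, 0.2119]
p2 = 0.2119, p1 = 0.2119

∂p2/∂z1 = -p2 × p1 = -0.2119 × 0.2119 = -0.04492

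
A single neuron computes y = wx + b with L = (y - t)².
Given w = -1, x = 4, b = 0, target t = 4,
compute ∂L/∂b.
∂L/∂b = -16

y = wx + b = (-1)(4) + 0 = -4
∂L/∂y = 2(y - t) = 2(-4 - 4) = -16
∂y/∂b = 1
∂L/∂b = ∂L/∂y · ∂y/∂b = -16 × 1 = -16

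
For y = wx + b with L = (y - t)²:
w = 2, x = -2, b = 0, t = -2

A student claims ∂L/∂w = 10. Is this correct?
Incorrect

y = (2)(-2) + 0 = -4
∂L/∂y = 2(y - t) = 2(-4 - -2) = -4
∂y/∂w = x = -2
∂L/∂w = -4 × -2 = 8

Claimed value: 10
Incorrect: The correct gradient is 8.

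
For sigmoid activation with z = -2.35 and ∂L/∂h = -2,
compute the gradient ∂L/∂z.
∂L/∂z = -0.159

σ(-2.35) = 0.08707
σ'(-2.35) = σ(-2.35)(1 - σ(-2.35)) = 0.08707 × 0.9129 = 0.07949
∂L/∂z = ∂L/∂h · σ'(z) = -2 × 0.07949 = -0.159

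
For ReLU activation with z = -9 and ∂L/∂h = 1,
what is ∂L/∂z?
∂L/∂z = 0

h = ReLU(-9) = 0
Since z < 0: ∂h/∂z = 0
∂L/∂z = ∂L/∂h · ∂h/∂z = 1 × 0 = 0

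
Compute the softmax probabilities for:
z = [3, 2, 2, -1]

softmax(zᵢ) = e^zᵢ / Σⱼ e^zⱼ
p = [0.5701, 0.2097, 0.2097, 0.0104]

exp(z) = [20.09, 7.389, 7.389, 0.3679]
Sum = 35.23
p = [0.5701, 0.2097, 0.2097, 0.0104]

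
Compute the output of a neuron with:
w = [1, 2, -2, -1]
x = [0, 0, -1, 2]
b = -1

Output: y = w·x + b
y = -1

y = (1)(0) + (2)(0) + (-2)(-1) + (-1)(2) + -1 = -1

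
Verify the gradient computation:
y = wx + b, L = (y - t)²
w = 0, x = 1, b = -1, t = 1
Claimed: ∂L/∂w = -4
Correct

y = (0)(1) + -1 = -1
∂L/∂y = 2(y - t) = 2(-1 - 1) = -4
∂y/∂w = x = 1
∂L/∂w = -4 × 1 = -4

Claimed value: -4
Correct: The correct gradient is -4.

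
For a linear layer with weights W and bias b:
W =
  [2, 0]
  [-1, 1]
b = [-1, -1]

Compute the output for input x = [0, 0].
y = [-1, -1]

Wx = [2×0 + 0×0, -1×0 + 1×0]
   = [0, 0]
y = Wx + b = [0 + -1, 0 + -1] = [-1, -1]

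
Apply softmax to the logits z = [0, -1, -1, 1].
p = [0.2245, 0.0826, 0.0826, 0.6103]

exp(z) = [1, 0.3679, 0.3679, 2.718]
Sum = 4.454
p = [0.2245, 0.0826, 0.0826, 0.6103]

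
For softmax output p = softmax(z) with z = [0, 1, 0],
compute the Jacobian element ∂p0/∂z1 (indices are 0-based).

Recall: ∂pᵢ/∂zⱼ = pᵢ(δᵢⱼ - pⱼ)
∂p0/∂z1 = -0.1221

p = softmax(z) = [0.2119, 0.5761, 0.2119]
p0 = 0.2119, p1 = 0.5761

∂p0/∂z1 = -p0 × p1 = -0.2119 × 0.5761 = -0.1221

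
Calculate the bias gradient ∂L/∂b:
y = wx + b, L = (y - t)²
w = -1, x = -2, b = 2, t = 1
∂L/∂b = 6

y = wx + b = (-1)(-2) + 2 = 4
∂L/∂y = 2(y - t) = 2(4 - 1) = 6
∂y/∂b = 1
∂L/∂b = ∂L/∂y · ∂y/∂b = 6 × 1 = 6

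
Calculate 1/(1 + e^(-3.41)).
0.968

sigmoid(3.41) = 1/(1 + e^(-3.41)) = 1/(1 + 0.03304) = 0.968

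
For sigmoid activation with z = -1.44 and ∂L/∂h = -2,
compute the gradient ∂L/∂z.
∂L/∂z = -0.3097

σ(-1.44) = 0.1915
σ'(-1.44) = σ(-1.44)(1 - σ(-1.44)) = 0.1915 × 0.8085 = 0.1549
∂L/∂z = ∂L/∂h · σ'(z) = -2 × 0.1549 = -0.3097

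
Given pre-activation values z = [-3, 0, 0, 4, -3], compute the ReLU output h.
h = [0, 0, 0, 4, 0]

ReLU applied element-wise: max(0,-3)=0, max(0,0)=0, max(0,0)=0, max(0,4)=4, max(0,-3)=0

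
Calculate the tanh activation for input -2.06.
-0.968

tanh(-2.06) = (e^(-2.06) - e^(2.06))/(e^(-2.06) + e^(2.06)) = -0.968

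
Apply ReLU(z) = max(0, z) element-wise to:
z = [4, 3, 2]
h = [4, 3, 2]

ReLU applied element-wise: max(0,4)=4, max(0,3)=3, max(0,2)=2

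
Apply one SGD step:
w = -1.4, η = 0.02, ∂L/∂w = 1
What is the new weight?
w_new = -1.42

w_new = w - η·∂L/∂w = -1.4 - 0.02×(1) = -1.4 - (0.02) = -1.42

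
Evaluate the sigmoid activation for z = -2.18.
0.1016

sigmoid(-2.18) = 1/(1 + e^(2.18)) = 1/(1 + 8.846) = 0.1016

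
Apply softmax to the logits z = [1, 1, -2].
p = [0.4879, 0.4879, 0.0243]

exp(z) = [2.718, 2.718, 0.1353]
Sum = 5.572
p = [0.4879, 0.4879, 0.0243]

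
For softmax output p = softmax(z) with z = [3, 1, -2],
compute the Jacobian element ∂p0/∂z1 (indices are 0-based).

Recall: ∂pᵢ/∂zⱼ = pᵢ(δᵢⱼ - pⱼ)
∂p0/∂z1 = -0.1038

p = softmax(z) = [0.8756, 0.1185, 0.0059]
p0 = 0.8756, p1 = 0.1185

∂p0/∂z1 = -p0 × p1 = -0.8756 × 0.1185 = -0.1038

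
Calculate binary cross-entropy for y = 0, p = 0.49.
L = 0.6733

L = -0·log(0.49) - 1·log(0.51) = -log(0.51) = 0.6733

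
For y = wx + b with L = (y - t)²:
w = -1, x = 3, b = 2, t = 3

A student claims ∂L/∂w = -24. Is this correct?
Correct

y = (-1)(3) + 2 = -1
∂L/∂y = 2(y - t) = 2(-1 - 3) = -8
∂y/∂w = x = 3
∂L/∂w = -8 × 3 = -24

Claimed value: -24
Correct: The correct gradient is -24.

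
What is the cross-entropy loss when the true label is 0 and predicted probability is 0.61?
L = 0.9416

L = -0·log(0.61) - 1·log(0.39) = -log(0.39) = 0.9416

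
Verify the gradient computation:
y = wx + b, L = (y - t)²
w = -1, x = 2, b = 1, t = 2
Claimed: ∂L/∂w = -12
Correct

y = (-1)(2) + 1 = -1
∂L/∂y = 2(y - t) = 2(-1 - 2) = -6
∂y/∂w = x = 2
∂L/∂w = -6 × 2 = -12

Claimed value: -12
Correct: The correct gradient is -12.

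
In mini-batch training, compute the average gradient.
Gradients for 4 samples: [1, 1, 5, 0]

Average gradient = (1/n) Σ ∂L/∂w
Average gradient = 1.75

Average = (1/4)(1 + 1 + 5 + 0) = 7/4 = 1.75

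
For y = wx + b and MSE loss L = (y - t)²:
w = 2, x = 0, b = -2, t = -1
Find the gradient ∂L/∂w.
∂L/∂w = 0

y = wx + b = (2)(0) + -2 = -2
∂L/∂y = 2(y - t) = 2(-2 - -1) = -2
∂y/∂w = x = 0
∂L/∂w = ∂L/∂y · ∂y/∂w = -2 × 0 = 0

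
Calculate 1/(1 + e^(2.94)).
0.05021

sigmoid(-2.94) = 1/(1 + e^(2.94)) = 1/(1 + 18.92) = 0.05021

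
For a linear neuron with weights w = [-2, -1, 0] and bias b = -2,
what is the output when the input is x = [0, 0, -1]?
y = -2

y = (-2)(0) + (-1)(0) + (0)(-1) + -2 = -2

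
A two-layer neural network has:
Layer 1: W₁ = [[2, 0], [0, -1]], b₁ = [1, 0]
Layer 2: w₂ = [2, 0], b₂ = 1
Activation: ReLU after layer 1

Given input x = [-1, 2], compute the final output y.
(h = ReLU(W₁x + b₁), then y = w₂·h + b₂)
y = 1

Layer 1 pre-activation: z₁ = [-1, -2]
After ReLU: h = [0, 0]
Layer 2 output: y = 2×0 + 0×0 + 1 = 1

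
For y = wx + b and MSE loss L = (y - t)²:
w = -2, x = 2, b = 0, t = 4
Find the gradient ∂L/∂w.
∂L/∂w = -32

y = wx + b = (-2)(2) + 0 = -4
∂L/∂y = 2(y - t) = 2(-4 - 4) = -16
∂y/∂w = x = 2
∂L/∂w = ∂L/∂y · ∂y/∂w = -16 × 2 = -32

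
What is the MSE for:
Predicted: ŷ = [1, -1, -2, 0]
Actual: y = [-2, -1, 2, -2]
MSE = 7.25

MSE = (1/4)((1--2)² + (-1--1)² + (-2-2)² + (0--2)²) = (1/4)(9 + 0 + 16 + 4) = 7.25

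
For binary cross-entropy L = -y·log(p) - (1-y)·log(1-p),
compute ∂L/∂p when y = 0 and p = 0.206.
∂L/∂p = 1.259

∂L/∂p = -y/p + (1-y)/(1-p) = 0 + 1/0.794 = 1.259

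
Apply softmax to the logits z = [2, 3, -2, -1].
p = [0.2641, 0.7179, 0.0048, 0.0131]

exp(z) = [7.389, 20.09, 0.1353, 0.3679]
Sum = 27.98
p = [0.2641, 0.7179, 0.0048, 0.0131]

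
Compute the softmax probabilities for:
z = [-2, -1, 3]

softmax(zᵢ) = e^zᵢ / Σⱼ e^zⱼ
p = [0.0066, 0.0179, 0.9756]

exp(z) = [0.1353, 0.3679, 20.09]
Sum = 20.59
p = [0.0066, 0.0179, 0.9756]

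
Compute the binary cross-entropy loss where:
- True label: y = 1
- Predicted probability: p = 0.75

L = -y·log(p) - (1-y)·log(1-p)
L = 0.2877

L = -1·log(0.75) - 0·log(0.25) = -log(0.75) = 0.2877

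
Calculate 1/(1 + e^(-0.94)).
0.7191

sigmoid(0.94) = 1/(1 + e^(-0.94)) = 1/(1 + 0.3906) = 0.7191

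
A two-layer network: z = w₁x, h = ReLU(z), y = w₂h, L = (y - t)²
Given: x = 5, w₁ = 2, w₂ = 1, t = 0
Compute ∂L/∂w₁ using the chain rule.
∂L/∂w₁ = 100

Forward pass:
z = w₁x = 2×5 = 10
h = ReLU(10) = 10
y = w₂h = 1×10 = 10

Backward pass:
∂L/∂y = 2(y - t) = 2(10 - 0) = 20
∂y/∂h = w₂ = 1
∂h/∂z = 1 (ReLU derivative)
∂z/∂w₁ = x = 5

∂L/∂w₁ = 20 × 1 × 1 × 5 = 100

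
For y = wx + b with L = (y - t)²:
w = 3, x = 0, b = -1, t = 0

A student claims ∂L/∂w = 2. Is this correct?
Incorrect

y = (3)(0) + -1 = -1
∂L/∂y = 2(y - t) = 2(-1 - 0) = -2
∂y/∂w = x = 0
∂L/∂w = -2 × 0 = 0

Claimed value: 2
Incorrect: The correct gradient is 0.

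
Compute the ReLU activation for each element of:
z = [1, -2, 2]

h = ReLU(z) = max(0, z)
h = [1, 0, 2]

ReLU applied element-wise: max(0,1)=1, max(0,-2)=0, max(0,2)=2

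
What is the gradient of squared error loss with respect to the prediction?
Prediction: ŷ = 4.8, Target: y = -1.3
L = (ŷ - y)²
∂L/∂ŷ = 12.2

∂L/∂ŷ = 2(ŷ - y) = 2(4.8 - -1.3) = 2(6.1) = 12.2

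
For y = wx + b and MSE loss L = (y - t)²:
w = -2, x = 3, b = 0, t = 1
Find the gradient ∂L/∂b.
∂L/∂b = -14

y = wx + b = (-2)(3) + 0 = -6
∂L/∂y = 2(y - t) = 2(-6 - 1) = -14
∂y/∂b = 1
∂L/∂b = ∂L/∂y · ∂y/∂b = -14 × 1 = -14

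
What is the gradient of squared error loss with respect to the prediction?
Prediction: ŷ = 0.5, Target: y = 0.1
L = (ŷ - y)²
∂L/∂ŷ = 0.8

∂L/∂ŷ = 2(ŷ - y) = 2(0.5 - 0.1) = 2(0.4) = 0.8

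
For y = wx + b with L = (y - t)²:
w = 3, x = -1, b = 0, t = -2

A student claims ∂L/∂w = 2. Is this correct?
Correct

y = (3)(-1) + 0 = -3
∂L/∂y = 2(y - t) = 2(-3 - -2) = -2
∂y/∂w = x = -1
∂L/∂w = -2 × -1 = 2

Claimed value: 2
Correct: The correct gradient is 2.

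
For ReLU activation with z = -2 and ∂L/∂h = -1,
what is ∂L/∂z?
∂L/∂z = 0

h = ReLU(-2) = 0
Since z < 0: ∂h/∂z = 0
∂L/∂z = ∂L/∂h · ∂h/∂z = -1 × 0 = 0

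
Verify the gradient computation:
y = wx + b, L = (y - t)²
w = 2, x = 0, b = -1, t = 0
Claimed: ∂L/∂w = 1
Incorrect

y = (2)(0) + -1 = -1
∂L/∂y = 2(y - t) = 2(-1 - 0) = -2
∂y/∂w = x = 0
∂L/∂w = -2 × 0 = 0

Claimed value: 1
Incorrect: The correct gradient is 0.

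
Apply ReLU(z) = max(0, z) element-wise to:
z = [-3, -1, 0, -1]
h = [0, 0, 0, 0]

ReLU applied element-wise: max(0,-3)=0, max(0,-1)=0, max(0,0)=0, max(0,-1)=0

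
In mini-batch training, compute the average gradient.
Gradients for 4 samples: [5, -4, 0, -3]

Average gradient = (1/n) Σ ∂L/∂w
Average gradient = -0.5

Average = (1/4)(5 + -4 + 0 + -3) = -2/4 = -0.5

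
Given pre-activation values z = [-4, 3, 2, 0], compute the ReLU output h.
h = [0, 3, 2, 0]

ReLU applied element-wise: max(0,-4)=0, max(0,3)=3, max(0,2)=2, max(0,0)=0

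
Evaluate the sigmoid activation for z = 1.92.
0.8721

sigmoid(1.92) = 1/(1 + e^(-1.92)) = 1/(1 + 0.1466) = 0.8721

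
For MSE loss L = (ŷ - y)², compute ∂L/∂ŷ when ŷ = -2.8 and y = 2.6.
∂L/∂ŷ = -10.8

∂L/∂ŷ = 2(ŷ - y) = 2(-2.8 - 2.6) = 2(-5.4) = -10.8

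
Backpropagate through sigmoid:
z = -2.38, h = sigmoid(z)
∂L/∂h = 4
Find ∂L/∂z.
∂L/∂z = 0.3101

σ(-2.38) = 0.08471
σ'(-2.38) = σ(-2.38)(1 - σ(-2.38)) = 0.08471 × 0.9153 = 0.07753
∂L/∂z = ∂L/∂h · σ'(z) = 4 × 0.07753 = 0.3101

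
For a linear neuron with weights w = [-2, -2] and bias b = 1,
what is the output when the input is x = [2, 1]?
y = -5

y = (-2)(2) + (-2)(1) + 1 = -5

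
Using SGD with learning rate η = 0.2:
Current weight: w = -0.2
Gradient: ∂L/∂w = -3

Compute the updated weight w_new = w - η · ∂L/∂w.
w_new = 0.4

w_new = w - η·∂L/∂w = -0.2 - 0.2×(-3) = -0.2 - (-0.6) = 0.4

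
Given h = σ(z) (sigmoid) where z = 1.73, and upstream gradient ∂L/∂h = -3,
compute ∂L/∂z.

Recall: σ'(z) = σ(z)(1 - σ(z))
∂L/∂z = -0.3837

σ(1.73) = 0.8494
σ'(1.73) = σ(1.73)(1 - σ(1.73)) = 0.8494 × 0.1506 = 0.1279
∂L/∂z = ∂L/∂h · σ'(z) = -3 × 0.1279 = -0.3837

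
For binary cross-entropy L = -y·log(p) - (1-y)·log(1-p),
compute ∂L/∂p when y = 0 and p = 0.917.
∂L/∂p = 12.05

∂L/∂p = -y/p + (1-y)/(1-p) = 0 + 1/0.083 = 12.05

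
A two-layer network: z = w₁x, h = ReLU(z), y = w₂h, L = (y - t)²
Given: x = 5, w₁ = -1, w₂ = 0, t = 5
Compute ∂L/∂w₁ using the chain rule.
∂L/∂w₁ = 0

Forward pass:
z = w₁x = -1×5 = -5
h = ReLU(-5) = 0
y = w₂h = 0×0 = 0

Backward pass:
∂L/∂y = 2(y - t) = 2(0 - 5) = -10
∂y/∂h = w₂ = 0
∂h/∂z = 0 (ReLU derivative)
∂z/∂w₁ = x = 5

∂L/∂w₁ = -10 × 0 × 0 × 5 = 0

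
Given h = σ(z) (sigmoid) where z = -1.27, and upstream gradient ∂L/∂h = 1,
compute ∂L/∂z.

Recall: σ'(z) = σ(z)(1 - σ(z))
∂L/∂z = 0.1712

σ(-1.27) = 0.2193
σ'(-1.27) = σ(-1.27)(1 - σ(-1.27)) = 0.2193 × 0.7807 = 0.1712
∂L/∂z = ∂L/∂h · σ'(z) = 1 × 0.1712 = 0.1712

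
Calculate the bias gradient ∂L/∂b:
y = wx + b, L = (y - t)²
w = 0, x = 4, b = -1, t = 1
∂L/∂b = -4

y = wx + b = (0)(4) + -1 = -1
∂L/∂y = 2(y - t) = 2(-1 - 1) = -4
∂y/∂b = 1
∂L/∂b = ∂L/∂y · ∂y/∂b = -4 × 1 = -4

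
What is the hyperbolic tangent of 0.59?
0.5299

tanh(0.59) = (e^(0.59) - e^(-0.59))/(e^(0.59) + e^(-0.59)) = 0.5299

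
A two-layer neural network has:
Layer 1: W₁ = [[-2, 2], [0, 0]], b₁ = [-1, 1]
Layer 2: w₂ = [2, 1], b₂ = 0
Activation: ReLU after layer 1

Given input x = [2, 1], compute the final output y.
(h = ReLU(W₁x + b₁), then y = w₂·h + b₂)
y = 1

Layer 1 pre-activation: z₁ = [-3, 1]
After ReLU: h = [0, 1]
Layer 2 output: y = 2×0 + 1×1 + 0 = 1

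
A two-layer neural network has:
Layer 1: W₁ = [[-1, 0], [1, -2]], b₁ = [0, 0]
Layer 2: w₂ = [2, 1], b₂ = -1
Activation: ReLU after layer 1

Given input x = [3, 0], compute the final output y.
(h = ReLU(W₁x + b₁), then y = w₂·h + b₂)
y = 2

Layer 1 pre-activation: z₁ = [-3, 3]
After ReLU: h = [0, 3]
Layer 2 output: y = 2×0 + 1×3 + -1 = 2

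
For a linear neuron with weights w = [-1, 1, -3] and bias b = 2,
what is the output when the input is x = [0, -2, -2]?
y = 6

y = (-1)(0) + (1)(-2) + (-3)(-2) + 2 = 6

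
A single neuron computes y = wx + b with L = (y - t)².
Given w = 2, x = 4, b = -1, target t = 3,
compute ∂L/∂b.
∂L/∂b = 8

y = wx + b = (2)(4) + -1 = 7
∂L/∂y = 2(y - t) = 2(7 - 3) = 8
∂y/∂b = 1
∂L/∂b = ∂L/∂y · ∂y/∂b = 8 × 1 = 8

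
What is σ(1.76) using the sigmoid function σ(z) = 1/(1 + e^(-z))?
0.8532

sigmoid(1.76) = 1/(1 + e^(-1.76)) = 1/(1 + 0.172) = 0.8532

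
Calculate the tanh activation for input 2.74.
0.9917

tanh(2.74) = (e^(2.74) - e^(-2.74))/(e^(2.74) + e^(-2.74)) = 0.9917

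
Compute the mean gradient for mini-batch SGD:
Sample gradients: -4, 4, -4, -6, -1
Average gradient = -2.2

Average = (1/5)(-4 + 4 + -4 + -6 + -1) = -11/5 = -2.2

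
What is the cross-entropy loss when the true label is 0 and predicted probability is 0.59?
L = 0.8916

L = -0·log(0.59) - 1·log(0.41) = -log(0.41) = 0.8916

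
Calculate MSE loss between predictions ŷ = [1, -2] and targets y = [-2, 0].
MSE = 6.5

MSE = (1/2)((1--2)² + (-2-0)²) = (1/2)(9 + 4) = 6.5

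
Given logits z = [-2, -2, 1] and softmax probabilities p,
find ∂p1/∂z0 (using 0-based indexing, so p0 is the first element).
∂p1/∂z0 = -0.00205

p = softmax(z) = [0.04528, 0.04528, 0.9094]
p1 = 0.04528, p0 = 0.04528

∂p1/∂z0 = -p1 × p0 = -0.04528 × 0.04528 = -0.00205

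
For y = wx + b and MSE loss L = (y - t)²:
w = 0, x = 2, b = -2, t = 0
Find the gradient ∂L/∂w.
∂L/∂w = -8

y = wx + b = (0)(2) + -2 = -2
∂L/∂y = 2(y - t) = 2(-2 - 0) = -4
∂y/∂w = x = 2
∂L/∂w = ∂L/∂y · ∂y/∂w = -4 × 2 = -8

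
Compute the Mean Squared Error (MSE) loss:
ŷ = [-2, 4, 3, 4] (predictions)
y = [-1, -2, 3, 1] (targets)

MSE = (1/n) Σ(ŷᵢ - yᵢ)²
MSE = 11.5

MSE = (1/4)((-2--1)² + (4--2)² + (3-3)² + (4-1)²) = (1/4)(1 + 36 + 0 + 9) = 11.5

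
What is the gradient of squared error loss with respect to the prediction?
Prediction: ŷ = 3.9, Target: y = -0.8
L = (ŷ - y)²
∂L/∂ŷ = 9.4

∂L/∂ŷ = 2(ŷ - y) = 2(3.9 - -0.8) = 2(4.7) = 9.4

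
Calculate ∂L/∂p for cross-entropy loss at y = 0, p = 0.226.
∂L/∂p = 1.292

∂L/∂p = -y/p + (1-y)/(1-p) = 0 + 1/0.774 = 1.292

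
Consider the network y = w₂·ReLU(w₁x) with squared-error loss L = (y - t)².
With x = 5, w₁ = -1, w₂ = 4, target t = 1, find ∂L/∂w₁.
∂L/∂w₁ = 0

Forward pass:
z = w₁x = -1×5 = -5
h = ReLU(-5) = 0
y = w₂h = 4×0 = 0

Backward pass:
∂L/∂y = 2(y - t) = 2(0 - 1) = -2
∂y/∂h = w₂ = 4
∂h/∂z = 0 (ReLU derivative)
∂z/∂w₁ = x = 5

∂L/∂w₁ = -2 × 4 × 0 × 5 = 0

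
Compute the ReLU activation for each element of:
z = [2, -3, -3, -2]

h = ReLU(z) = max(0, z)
h = [2, 0, 0, 0]

ReLU applied element-wise: max(0,2)=2, max(0,-3)=0, max(0,-3)=0, max(0,-2)=0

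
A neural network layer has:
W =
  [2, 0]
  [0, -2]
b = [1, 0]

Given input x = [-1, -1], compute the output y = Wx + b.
y = [-1, 2]

Wx = [2×-1 + 0×-1, 0×-1 + -2×-1]
   = [-2, 2]
y = Wx + b = [-2 + 1, 2 + 0] = [-1, 2]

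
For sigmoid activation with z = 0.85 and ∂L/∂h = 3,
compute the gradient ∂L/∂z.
∂L/∂z = 0.6293

σ(0.85) = 0.7006
σ'(0.85) = σ(0.85)(1 - σ(0.85)) = 0.7006 × 0.2994 = 0.2098
∂L/∂z = ∂L/∂h · σ'(z) = 3 × 0.2098 = 0.6293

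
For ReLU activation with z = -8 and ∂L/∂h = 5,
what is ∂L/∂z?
∂L/∂z = 0

h = ReLU(-8) = 0
Since z < 0: ∂h/∂z = 0
∂L/∂z = ∂L/∂h · ∂h/∂z = 5 × 0 = 0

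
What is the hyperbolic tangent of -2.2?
-0.9757

tanh(-2.2) = (e^(-2.2) - e^(2.2))/(e^(-2.2) + e^(2.2)) = -0.9757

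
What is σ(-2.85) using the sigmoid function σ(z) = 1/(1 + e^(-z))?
0.05468

sigmoid(-2.85) = 1/(1 + e^(2.85)) = 1/(1 + 17.29) = 0.05468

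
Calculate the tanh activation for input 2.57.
0.9884

tanh(2.57) = (e^(2.57) - e^(-2.57))/(e^(2.57) + e^(-2.57)) = 0.9884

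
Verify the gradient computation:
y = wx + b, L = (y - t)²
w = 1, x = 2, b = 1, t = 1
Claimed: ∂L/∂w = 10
Incorrect

y = (1)(2) + 1 = 3
∂L/∂y = 2(y - t) = 2(3 - 1) = 4
∂y/∂w = x = 2
∂L/∂w = 4 × 2 = 8

Claimed value: 10
Incorrect: The correct gradient is 8.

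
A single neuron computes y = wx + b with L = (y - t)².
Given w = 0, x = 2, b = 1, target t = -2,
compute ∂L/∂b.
∂L/∂b = 6

y = wx + b = (0)(2) + 1 = 1
∂L/∂y = 2(y - t) = 2(1 - -2) = 6
∂y/∂b = 1
∂L/∂b = ∂L/∂y · ∂y/∂b = 6 × 1 = 6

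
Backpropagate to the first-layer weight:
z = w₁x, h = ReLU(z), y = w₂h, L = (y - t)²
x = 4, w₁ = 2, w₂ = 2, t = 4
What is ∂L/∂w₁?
∂L/∂w₁ = 192

Forward pass:
z = w₁x = 2×4 = 8
h = ReLU(8) = 8
y = w₂h = 2×8 = 16

Backward pass:
∂L/∂y = 2(y - t) = 2(16 - 4) = 24
∂y/∂h = w₂ = 2
∂h/∂z = 1 (ReLU derivative)
∂z/∂w₁ = x = 4

∂L/∂w₁ = 24 × 2 × 1 × 4 = 192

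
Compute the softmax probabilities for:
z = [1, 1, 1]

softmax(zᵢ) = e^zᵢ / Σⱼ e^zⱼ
p = [0.3333, 0.3333, 0.3333]

exp(z) = [2.718, 2.718, 2.718]
Sum = 8.155
p = [0.3333, 0.3333, 0.3333]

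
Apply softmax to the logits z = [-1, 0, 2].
p = [0.042, 0.1142, 0.8438]

exp(z) = [0.3679, 1, 7.389]
Sum = 8.757
p = [0.042, 0.1142, 0.8438]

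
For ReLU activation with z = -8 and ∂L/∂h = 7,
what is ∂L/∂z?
∂L/∂z = 0

h = ReLU(-8) = 0
Since z < 0: ∂h/∂z = 0
∂L/∂z = ∂L/∂h · ∂h/∂z = 7 × 0 = 0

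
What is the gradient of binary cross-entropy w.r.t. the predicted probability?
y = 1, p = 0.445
∂L/∂p = -2.247

∂L/∂p = -y/p + (1-y)/(1-p) = -1/0.445 + 0 = -2.247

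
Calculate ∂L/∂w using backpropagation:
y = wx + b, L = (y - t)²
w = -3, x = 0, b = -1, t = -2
∂L/∂w = 0

y = wx + b = (-3)(0) + -1 = -1
∂L/∂y = 2(y - t) = 2(-1 - -2) = 2
∂y/∂w = x = 0
∂L/∂w = ∂L/∂y · ∂y/∂w = 2 × 0 = 0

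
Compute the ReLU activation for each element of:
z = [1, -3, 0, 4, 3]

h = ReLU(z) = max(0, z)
h = [1, 0, 0, 4, 3]

ReLU applied element-wise: max(0,1)=1, max(0,-3)=0, max(0,0)=0, max(0,4)=4, max(0,3)=3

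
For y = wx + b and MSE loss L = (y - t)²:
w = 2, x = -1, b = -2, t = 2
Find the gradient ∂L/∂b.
∂L/∂b = -12

y = wx + b = (2)(-1) + -2 = -4
∂L/∂y = 2(y - t) = 2(-4 - 2) = -12
∂y/∂b = 1
∂L/∂b = ∂L/∂y · ∂y/∂b = -12 × 1 = -12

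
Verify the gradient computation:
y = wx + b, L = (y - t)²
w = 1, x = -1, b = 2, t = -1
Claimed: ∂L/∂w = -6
Incorrect

y = (1)(-1) + 2 = 1
∂L/∂y = 2(y - t) = 2(1 - -1) = 4
∂y/∂w = x = -1
∂L/∂w = 4 × -1 = -4

Claimed value: -6
Incorrect: The correct gradient is -4.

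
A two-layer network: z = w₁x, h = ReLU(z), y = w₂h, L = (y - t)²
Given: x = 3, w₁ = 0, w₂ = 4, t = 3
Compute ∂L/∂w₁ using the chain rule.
∂L/∂w₁ = 0

Forward pass:
z = w₁x = 0×3 = 0
h = ReLU(0) = 0
y = w₂h = 4×0 = 0

Backward pass:
∂L/∂y = 2(y - t) = 2(0 - 3) = -6
∂y/∂h = w₂ = 4
∂h/∂z = 0 (ReLU derivative)
∂z/∂w₁ = x = 3

∂L/∂w₁ = -6 × 4 × 0 × 3 = 0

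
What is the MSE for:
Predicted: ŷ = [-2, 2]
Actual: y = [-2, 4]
MSE = 2

MSE = (1/2)((-2--2)² + (2-4)²) = (1/2)(0 + 4) = 2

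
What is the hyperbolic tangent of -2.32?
-0.9809

tanh(-2.32) = (e^(-2.32) - e^(2.32))/(e^(-2.32) + e^(2.32)) = -0.9809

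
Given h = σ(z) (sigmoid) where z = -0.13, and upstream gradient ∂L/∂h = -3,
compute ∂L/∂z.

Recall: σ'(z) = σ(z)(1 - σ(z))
∂L/∂z = -0.7468

σ(-0.13) = 0.4675
σ'(-0.13) = σ(-0.13)(1 - σ(-0.13)) = 0.4675 × 0.5325 = 0.2489
∂L/∂z = ∂L/∂h · σ'(z) = -3 × 0.2489 = -0.7468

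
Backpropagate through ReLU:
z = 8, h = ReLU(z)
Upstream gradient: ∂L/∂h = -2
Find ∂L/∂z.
∂L/∂z = -2

h = ReLU(8) = 8
Since z > 0: ∂h/∂z = 1
∂L/∂z = ∂L/∂h · ∂h/∂z = -2 × 1 = -2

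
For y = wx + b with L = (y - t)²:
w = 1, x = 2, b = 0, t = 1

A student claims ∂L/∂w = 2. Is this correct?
Incorrect

y = (1)(2) + 0 = 2
∂L/∂y = 2(y - t) = 2(2 - 1) = 2
∂y/∂w = x = 2
∂L/∂w = 2 × 2 = 4

Claimed value: 2
Incorrect: The correct gradient is 4.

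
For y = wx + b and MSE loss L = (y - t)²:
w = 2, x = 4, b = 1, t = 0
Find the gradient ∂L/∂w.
∂L/∂w = 72

y = wx + b = (2)(4) + 1 = 9
∂L/∂y = 2(y - t) = 2(9 - 0) = 18
∂y/∂w = x = 4
∂L/∂w = ∂L/∂y · ∂y/∂w = 18 × 4 = 72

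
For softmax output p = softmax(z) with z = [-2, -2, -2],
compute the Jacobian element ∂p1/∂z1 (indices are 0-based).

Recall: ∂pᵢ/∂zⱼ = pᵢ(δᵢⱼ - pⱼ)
∂p1/∂z1 = 0.2222

p = softmax(z) = [0.3333, 0.3333, 0.3333]
p1 = 0.3333

∂p1/∂z1 = p1(1 - p1) = 0.3333 × (1 - 0.3333) = 0.2222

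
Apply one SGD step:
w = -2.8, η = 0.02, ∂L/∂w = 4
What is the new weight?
w_new = -2.88

w_new = w - η·∂L/∂w = -2.8 - 0.02×(4) = -2.8 - (0.08) = -2.88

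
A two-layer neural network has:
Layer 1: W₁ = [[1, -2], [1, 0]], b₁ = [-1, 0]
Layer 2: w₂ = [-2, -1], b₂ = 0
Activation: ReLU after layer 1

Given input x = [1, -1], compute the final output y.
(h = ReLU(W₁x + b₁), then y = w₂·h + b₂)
y = -5

Layer 1 pre-activation: z₁ = [2, 1]
After ReLU: h = [2, 1]
Layer 2 output: y = -2×2 + -1×1 + 0 = -5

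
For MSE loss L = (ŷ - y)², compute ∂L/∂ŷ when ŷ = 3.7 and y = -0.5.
∂L/∂ŷ = 8.4

∂L/∂ŷ = 2(ŷ - y) = 2(3.7 - -0.5) = 2(4.2) = 8.4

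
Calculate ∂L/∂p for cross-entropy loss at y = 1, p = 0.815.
∂L/∂p = -1.227

∂L/∂p = -y/p + (1-y)/(1-p) = -1/0.815 + 0 = -1.227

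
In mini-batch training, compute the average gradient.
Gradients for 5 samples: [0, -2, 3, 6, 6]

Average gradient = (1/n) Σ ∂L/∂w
Average gradient = 2.6

Average = (1/5)(0 + -2 + 3 + 6 + 6) = 13/5 = 2.6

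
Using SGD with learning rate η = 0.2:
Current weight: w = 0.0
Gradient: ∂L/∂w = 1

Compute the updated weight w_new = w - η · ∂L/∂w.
w_new = -0.2

w_new = w - η·∂L/∂w = 0.0 - 0.2×(1) = 0.0 - (0.2) = -0.2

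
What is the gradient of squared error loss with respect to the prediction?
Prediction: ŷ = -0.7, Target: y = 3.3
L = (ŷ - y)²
∂L/∂ŷ = -8.0

∂L/∂ŷ = 2(ŷ - y) = 2(-0.7 - 3.3) = 2(-4.0) = -8.0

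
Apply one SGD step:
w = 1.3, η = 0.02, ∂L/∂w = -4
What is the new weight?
w_new = 1.38

w_new = w - η·∂L/∂w = 1.3 - 0.02×(-4) = 1.3 - (-0.08) = 1.38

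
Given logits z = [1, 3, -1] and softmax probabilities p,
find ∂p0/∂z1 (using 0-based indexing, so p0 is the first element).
∂p0/∂z1 = -0.1017

p = softmax(z) = [0.1173, 0.8668, 0.01588]
p0 = 0.1173, p1 = 0.8668

∂p0/∂z1 = -p0 × p1 = -0.1173 × 0.8668 = -0.1017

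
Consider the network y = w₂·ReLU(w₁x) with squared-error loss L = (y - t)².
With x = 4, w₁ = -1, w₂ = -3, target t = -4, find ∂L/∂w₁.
∂L/∂w₁ = 0

Forward pass:
z = w₁x = -1×4 = -4
h = ReLU(-4) = 0
y = w₂h = -3×0 = 0

Backward pass:
∂L/∂y = 2(y - t) = 2(0 - -4) = 8
∂y/∂h = w₂ = -3
∂h/∂z = 0 (ReLU derivative)
∂z/∂w₁ = x = 4

∂L/∂w₁ = 8 × -3 × 0 × 4 = 0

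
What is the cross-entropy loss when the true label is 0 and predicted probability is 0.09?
L = 0.09431

L = -0·log(0.09) - 1·log(0.91) = -log(0.91) = 0.09431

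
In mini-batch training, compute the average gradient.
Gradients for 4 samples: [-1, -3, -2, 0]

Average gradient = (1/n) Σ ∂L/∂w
Average gradient = -1.5

Average = (1/4)(-1 + -3 + -2 + 0) = -6/4 = -1.5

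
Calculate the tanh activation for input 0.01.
0.01

tanh(0.01) = (e^(0.01) - e^(-0.01))/(e^(0.01) + e^(-0.01)) = 0.01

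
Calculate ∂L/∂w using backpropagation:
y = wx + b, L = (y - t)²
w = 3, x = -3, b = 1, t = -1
∂L/∂w = 42

y = wx + b = (3)(-3) + 1 = -8
∂L/∂y = 2(y - t) = 2(-8 - -1) = -14
∂y/∂w = x = -3
∂L/∂w = ∂L/∂y · ∂y/∂w = -14 × -3 = 42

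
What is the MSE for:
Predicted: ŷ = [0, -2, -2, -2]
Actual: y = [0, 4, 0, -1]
MSE = 10.25

MSE = (1/4)((0-0)² + (-2-4)² + (-2-0)² + (-2--1)²) = (1/4)(0 + 36 + 4 + 1) = 10.25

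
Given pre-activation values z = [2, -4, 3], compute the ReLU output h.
h = [2, 0, 3]

ReLU applied element-wise: max(0,2)=2, max(0,-4)=0, max(0,3)=3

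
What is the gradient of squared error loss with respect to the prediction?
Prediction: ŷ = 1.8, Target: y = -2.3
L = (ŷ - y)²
∂L/∂ŷ = 8.2

∂L/∂ŷ = 2(ŷ - y) = 2(1.8 - -2.3) = 2(4.1) = 8.2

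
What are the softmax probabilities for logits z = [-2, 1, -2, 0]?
p = [0.0339, 0.6815, 0.0339, 0.2507]

exp(z) = [0.1353, 2.718, 0.1353, 1]
Sum = 3.989
p = [0.0339, 0.6815, 0.0339, 0.2507]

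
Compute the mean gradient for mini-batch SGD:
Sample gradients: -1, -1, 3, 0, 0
Average gradient = 0.2

Average = (1/5)(-1 + -1 + 3 + 0 + 0) = 1/5 = 0.2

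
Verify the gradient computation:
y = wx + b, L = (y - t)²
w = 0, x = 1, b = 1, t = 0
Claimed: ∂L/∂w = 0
Incorrect

y = (0)(1) + 1 = 1
∂L/∂y = 2(y - t) = 2(1 - 0) = 2
∂y/∂w = x = 1
∂L/∂w = 2 × 1 = 2

Claimed value: 0
Incorrect: The correct gradient is 2.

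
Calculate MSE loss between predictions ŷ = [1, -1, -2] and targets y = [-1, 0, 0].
MSE = 3

MSE = (1/3)((1--1)² + (-1-0)² + (-2-0)²) = (1/3)(4 + 1 + 4) = 3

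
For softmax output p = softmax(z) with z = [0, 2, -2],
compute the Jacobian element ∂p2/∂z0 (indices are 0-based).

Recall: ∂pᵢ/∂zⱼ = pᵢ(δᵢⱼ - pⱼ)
∂p2/∂z0 = -0.001862

p = softmax(z) = [0.1173, 0.8668, 0.01588]
p2 = 0.01588, p0 = 0.1173

∂p2/∂z0 = -p2 × p0 = -0.01588 × 0.1173 = -0.001862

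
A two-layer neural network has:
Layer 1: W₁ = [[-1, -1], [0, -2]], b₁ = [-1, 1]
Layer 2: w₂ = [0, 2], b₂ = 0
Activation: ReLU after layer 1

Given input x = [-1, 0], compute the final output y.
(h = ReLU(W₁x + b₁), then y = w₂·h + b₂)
y = 2

Layer 1 pre-activation: z₁ = [0, 1]
After ReLU: h = [0, 1]
Layer 2 output: y = 0×0 + 2×1 + 0 = 2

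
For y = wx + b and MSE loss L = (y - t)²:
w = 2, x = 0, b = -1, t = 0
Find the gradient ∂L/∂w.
∂L/∂w = 0

y = wx + b = (2)(0) + -1 = -1
∂L/∂y = 2(y - t) = 2(-1 - 0) = -2
∂y/∂w = x = 0
∂L/∂w = ∂L/∂y · ∂y/∂w = -2 × 0 = 0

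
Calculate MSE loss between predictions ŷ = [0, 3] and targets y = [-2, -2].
MSE = 14.5

MSE = (1/2)((0--2)² + (3--2)²) = (1/2)(4 + 25) = 14.5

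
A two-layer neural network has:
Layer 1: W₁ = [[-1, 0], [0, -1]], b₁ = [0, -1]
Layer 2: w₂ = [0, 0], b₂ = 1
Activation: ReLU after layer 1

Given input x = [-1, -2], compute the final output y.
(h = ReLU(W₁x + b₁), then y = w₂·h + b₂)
y = 1

Layer 1 pre-activation: z₁ = [1, 1]
After ReLU: h = [1, 1]
Layer 2 output: y = 0×1 + 0×1 + 1 = 1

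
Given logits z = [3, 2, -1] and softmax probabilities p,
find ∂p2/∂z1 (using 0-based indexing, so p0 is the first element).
∂p2/∂z1 = -0.003507

p = softmax(z) = [0.7214, 0.2654, 0.01321]
p2 = 0.01321, p1 = 0.2654

∂p2/∂z1 = -p2 × p1 = -0.01321 × 0.2654 = -0.003507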